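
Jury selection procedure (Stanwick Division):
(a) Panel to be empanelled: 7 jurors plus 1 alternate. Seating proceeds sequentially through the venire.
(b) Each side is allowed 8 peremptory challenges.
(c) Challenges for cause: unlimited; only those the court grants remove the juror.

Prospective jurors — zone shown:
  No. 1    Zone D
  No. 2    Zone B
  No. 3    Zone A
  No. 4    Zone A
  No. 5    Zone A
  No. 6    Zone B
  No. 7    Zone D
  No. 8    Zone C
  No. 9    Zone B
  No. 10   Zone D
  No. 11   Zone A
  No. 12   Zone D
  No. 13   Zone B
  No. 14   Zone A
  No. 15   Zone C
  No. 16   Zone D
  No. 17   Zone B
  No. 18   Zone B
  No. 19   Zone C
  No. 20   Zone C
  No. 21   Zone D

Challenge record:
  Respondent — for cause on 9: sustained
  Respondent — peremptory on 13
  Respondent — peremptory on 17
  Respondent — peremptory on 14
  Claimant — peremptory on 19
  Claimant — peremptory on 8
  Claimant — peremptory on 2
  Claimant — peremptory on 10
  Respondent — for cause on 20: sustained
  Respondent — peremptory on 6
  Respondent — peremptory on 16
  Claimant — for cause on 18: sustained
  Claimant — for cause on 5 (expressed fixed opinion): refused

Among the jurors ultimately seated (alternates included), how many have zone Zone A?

Removed: #2, #6, #8, #9, #10, #13, #14, #16, #17, #18, #19, #20.
Seated (8 incl. alternates): #1, #3, #4, #5, #7, #11, #12, #15.
Of those, in Zone A: #3, #4, #5, #11 → 4.

4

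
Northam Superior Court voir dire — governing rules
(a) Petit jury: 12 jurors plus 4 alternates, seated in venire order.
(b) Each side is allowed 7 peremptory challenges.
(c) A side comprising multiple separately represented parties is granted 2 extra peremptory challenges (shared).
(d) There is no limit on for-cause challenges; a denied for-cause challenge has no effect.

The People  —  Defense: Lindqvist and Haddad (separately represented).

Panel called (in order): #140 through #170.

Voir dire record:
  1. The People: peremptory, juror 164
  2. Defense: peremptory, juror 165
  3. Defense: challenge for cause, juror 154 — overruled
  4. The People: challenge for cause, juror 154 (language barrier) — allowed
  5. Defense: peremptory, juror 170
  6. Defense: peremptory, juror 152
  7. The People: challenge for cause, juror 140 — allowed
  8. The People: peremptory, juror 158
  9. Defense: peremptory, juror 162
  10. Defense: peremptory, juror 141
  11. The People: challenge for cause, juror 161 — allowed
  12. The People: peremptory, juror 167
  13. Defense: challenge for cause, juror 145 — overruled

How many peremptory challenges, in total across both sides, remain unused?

The People allotment: 7. Defense allotment: 7 base + 2 multi-party = 9.
The People peremptories used: #164, #158, #167 — 3 (for-cause on #154, #140, #161 don't count).
Defense peremptories used: #165, #170, #152, #162, #141 — 5 (for-cause on #154, #145 don't count).
Remaining: (7 − 3) + (9 − 5) = 8.

8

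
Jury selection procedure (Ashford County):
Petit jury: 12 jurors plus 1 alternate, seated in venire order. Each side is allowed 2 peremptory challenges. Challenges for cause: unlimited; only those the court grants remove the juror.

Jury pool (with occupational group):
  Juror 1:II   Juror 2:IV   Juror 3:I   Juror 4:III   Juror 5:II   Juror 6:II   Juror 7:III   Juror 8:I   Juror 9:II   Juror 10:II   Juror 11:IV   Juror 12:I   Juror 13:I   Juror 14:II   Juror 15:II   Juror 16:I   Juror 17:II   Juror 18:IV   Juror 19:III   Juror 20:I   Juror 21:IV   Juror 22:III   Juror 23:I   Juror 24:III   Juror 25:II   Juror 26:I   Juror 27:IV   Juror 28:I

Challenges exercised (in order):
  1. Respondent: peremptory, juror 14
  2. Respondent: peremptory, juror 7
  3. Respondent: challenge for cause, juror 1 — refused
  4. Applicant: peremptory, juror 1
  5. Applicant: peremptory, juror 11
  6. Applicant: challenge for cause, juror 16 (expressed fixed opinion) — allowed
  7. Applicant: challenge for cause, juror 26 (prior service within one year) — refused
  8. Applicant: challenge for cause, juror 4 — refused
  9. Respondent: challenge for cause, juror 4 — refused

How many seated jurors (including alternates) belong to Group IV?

Removed: #1, #7, #11, #14, #16.
Seated (13 incl. alternates): #2, #3, #4, #5, #6, #8, #9, #10, #12, #13, #15, #17, #18.
Of those, in Group IV: #2, #18 → 2.

2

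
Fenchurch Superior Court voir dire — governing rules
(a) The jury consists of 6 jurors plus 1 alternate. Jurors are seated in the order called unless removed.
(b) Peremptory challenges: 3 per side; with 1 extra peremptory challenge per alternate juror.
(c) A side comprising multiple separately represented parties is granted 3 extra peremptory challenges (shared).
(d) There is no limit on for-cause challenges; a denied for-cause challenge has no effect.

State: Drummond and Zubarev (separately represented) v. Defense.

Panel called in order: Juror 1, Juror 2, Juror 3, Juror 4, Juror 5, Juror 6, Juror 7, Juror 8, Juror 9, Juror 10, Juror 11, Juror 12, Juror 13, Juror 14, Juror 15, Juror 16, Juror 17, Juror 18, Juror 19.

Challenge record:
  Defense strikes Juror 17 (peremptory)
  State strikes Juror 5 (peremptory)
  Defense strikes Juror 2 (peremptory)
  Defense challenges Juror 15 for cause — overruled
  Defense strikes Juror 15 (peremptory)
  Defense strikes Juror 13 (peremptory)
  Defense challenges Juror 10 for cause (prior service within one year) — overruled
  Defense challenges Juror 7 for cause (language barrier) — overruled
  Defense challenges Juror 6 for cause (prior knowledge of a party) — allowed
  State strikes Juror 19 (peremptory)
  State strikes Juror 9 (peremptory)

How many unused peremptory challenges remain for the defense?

Defense allotment: 3 base + 1 × 1 alternate = 4.
Defense peremptories used: #17, #2, #15, #13 — 4 (for-cause on #15, #10, #7, #6 don't count).
Remaining: 4 − 4 = 0.

0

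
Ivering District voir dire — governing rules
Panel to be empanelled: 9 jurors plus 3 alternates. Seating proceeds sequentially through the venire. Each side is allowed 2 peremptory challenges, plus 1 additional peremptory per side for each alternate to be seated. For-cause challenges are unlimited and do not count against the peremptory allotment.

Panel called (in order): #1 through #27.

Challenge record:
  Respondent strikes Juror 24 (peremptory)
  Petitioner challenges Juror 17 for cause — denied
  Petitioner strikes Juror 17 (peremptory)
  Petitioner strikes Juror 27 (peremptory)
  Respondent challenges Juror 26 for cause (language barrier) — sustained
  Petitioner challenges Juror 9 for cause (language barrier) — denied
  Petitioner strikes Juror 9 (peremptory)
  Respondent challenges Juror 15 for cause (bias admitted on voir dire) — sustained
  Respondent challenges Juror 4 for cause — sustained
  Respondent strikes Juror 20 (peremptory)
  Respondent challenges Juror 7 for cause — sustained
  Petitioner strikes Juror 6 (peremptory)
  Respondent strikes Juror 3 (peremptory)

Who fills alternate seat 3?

19

Removed: #3, #4, #6, #7, #9, #15, #17, #20, #24, #26, #27.
Seating in order: seats 1–9 → #1, #2, #5, #8, #10, #11, #12, #13, #14; alternates → #16, #18, #19.
So alternate 3 is #19.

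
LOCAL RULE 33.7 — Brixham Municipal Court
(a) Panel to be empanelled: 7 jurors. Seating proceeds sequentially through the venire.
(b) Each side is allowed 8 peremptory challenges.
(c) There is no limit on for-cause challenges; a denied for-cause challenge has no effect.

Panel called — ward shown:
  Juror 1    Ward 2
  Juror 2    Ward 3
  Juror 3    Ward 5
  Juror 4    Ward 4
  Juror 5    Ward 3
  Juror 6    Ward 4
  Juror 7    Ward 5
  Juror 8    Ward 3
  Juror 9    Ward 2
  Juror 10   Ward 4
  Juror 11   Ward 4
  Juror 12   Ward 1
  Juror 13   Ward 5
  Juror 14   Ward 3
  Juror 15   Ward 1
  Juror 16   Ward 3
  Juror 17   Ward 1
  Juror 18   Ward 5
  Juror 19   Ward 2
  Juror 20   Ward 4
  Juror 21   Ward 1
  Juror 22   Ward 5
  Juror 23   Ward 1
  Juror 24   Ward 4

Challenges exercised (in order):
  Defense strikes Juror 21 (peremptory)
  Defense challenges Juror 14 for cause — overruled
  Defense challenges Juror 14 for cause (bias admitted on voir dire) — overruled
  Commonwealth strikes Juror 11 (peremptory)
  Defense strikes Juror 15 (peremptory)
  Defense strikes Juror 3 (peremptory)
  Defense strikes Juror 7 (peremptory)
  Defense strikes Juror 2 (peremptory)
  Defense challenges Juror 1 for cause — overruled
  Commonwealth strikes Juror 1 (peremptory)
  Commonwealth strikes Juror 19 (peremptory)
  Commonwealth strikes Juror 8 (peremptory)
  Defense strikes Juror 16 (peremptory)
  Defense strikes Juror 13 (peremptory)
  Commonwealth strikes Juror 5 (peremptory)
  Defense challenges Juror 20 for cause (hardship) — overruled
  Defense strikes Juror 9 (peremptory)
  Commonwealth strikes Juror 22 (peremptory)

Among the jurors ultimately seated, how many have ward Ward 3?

1

Removed: #1, #2, #3, #5, #7, #8, #9, #11, #13, #15, #16, #19, #21, #22.
Seated jurors 1–7: #4, #6, #10, #12, #14, #17, #18.
Of those, in Ward 3: #14 → 1.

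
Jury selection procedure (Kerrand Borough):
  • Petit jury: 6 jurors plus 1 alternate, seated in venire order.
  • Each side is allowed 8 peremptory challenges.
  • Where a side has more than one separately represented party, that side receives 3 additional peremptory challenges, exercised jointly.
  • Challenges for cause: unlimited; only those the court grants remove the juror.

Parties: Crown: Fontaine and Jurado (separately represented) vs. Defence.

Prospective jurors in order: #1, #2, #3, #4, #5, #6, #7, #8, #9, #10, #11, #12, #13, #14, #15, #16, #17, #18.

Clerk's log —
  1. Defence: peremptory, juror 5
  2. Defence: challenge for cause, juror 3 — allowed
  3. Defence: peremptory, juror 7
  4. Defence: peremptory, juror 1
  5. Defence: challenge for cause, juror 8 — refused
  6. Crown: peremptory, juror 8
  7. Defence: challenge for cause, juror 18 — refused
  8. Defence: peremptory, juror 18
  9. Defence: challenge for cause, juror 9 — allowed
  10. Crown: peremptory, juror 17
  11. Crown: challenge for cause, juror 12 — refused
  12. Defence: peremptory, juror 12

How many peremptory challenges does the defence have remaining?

3

Defence allotment: 8.
Defence peremptories used: #5, #7, #1, #18, #12 — 5 (for-cause on #3, #8, #18, #9 don't count).
Remaining: 8 − 5 = 3.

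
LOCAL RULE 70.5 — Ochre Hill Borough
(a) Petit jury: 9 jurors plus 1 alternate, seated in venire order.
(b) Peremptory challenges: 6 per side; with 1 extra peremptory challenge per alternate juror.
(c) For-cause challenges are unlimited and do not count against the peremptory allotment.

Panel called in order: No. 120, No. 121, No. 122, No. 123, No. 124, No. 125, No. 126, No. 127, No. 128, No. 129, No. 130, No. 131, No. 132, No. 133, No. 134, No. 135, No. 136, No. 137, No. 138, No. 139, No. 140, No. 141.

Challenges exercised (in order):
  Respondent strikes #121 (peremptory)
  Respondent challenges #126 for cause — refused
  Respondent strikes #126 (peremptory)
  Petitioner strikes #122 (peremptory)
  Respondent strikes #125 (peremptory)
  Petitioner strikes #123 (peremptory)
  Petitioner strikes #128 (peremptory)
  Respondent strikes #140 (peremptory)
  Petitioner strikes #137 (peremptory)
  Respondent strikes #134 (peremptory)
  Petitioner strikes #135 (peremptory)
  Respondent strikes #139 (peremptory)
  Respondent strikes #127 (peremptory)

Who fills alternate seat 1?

Removed: #121, #122, #123, #125, #126, #127, #128, #134, #135, #137, #139, #140.
Seating in order: seats 1–9 → #120, #124, #129, #130, #131, #132, #133, #136, #138; alternates → #141.
So alternate 1 is #141.

141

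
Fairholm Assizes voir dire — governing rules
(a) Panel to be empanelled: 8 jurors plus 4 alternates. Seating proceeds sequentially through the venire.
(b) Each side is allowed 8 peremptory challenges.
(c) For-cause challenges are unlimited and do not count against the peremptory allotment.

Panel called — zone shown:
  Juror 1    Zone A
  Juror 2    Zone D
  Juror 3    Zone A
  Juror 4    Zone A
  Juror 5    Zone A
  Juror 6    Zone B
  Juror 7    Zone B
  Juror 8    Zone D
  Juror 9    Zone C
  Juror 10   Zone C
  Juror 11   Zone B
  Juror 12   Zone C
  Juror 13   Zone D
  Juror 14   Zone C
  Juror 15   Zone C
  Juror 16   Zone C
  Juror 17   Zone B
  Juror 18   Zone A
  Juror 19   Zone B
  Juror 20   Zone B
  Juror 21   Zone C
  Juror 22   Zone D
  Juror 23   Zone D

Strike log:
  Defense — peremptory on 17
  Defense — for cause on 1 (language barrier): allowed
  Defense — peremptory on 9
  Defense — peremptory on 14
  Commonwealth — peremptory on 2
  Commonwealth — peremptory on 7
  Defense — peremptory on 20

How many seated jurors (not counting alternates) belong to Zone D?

Removed: #1, #2, #7, #9, #14, #17, #20.
Seated jurors 1–8: #3, #4, #5, #6, #8, #10, #11, #12 (alternates #13, #15, #16, #18 not counted).
Of those, in Zone D: #8 → 1.

1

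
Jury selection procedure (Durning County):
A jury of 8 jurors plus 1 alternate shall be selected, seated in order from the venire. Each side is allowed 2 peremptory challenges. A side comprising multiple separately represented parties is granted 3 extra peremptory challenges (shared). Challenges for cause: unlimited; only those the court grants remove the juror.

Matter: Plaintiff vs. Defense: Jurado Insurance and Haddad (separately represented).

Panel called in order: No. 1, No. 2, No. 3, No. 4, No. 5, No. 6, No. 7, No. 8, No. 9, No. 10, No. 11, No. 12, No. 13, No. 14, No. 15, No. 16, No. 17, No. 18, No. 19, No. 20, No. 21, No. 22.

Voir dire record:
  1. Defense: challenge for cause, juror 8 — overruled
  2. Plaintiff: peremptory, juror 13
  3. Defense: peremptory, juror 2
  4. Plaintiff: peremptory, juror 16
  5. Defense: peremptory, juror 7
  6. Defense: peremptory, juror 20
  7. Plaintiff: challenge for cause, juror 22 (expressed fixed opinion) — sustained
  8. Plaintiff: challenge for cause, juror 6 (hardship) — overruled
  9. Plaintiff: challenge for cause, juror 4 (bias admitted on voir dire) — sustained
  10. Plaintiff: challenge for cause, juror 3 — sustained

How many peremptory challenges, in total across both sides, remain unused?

2

Plaintiff allotment: 2. Defense allotment: 2 base + 3 multi-party = 5.
Plaintiff peremptories used: #13, #16 — 2 (for-cause on #22, #6, #4, #3 don't count).
Defense peremptories used: #2, #7, #20 — 3 (the for-cause on #8 doesn't count).
Remaining: (2 − 2) + (5 − 3) = 2.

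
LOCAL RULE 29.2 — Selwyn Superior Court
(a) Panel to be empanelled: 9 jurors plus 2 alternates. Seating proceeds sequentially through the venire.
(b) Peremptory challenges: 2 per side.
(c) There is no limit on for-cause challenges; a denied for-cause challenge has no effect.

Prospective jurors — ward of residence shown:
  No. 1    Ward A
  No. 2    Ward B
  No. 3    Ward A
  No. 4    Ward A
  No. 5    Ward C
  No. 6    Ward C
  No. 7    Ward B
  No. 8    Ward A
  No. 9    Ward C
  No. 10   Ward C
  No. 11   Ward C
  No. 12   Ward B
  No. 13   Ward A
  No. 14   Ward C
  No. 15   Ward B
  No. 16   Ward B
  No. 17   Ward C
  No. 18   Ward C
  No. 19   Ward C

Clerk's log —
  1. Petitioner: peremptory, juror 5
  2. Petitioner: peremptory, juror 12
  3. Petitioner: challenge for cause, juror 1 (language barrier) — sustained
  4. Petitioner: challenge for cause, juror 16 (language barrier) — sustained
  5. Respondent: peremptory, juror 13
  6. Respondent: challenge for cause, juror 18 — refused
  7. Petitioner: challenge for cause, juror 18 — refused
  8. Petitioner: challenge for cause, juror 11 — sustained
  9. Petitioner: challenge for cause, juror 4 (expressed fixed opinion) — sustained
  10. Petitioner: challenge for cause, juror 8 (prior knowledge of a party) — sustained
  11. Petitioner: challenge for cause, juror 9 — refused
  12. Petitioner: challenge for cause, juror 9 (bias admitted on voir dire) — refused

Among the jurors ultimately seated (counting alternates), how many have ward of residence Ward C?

7

Removed: #1, #4, #5, #8, #11, #12, #13, #16.
Seated (11 incl. alternates): #2, #3, #6, #7, #9, #10, #14, #15, #17, #18, #19.
Of those, in Ward C: #6, #9, #10, #14, #17, #18, #19 → 7.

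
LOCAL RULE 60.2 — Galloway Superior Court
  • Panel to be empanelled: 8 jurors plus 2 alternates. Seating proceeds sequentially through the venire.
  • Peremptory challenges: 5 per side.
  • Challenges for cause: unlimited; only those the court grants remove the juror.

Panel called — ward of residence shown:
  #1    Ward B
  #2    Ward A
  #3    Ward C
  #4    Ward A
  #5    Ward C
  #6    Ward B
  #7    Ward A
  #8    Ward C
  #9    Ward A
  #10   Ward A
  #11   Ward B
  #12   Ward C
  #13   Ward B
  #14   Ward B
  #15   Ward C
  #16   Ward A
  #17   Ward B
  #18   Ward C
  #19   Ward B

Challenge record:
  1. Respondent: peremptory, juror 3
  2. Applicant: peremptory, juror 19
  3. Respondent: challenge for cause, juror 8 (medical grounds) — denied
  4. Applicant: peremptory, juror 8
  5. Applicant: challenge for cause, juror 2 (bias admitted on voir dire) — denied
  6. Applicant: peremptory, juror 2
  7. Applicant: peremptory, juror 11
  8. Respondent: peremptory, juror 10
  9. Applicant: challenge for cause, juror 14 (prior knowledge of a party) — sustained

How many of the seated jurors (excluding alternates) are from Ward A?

Removed: #2, #3, #8, #10, #11, #14, #19.
Seated jurors 1–8: #1, #4, #5, #6, #7, #9, #12, #13 (alternates #15, #16 not counted).
Of those, in Ward A: #4, #7, #9 → 3.

3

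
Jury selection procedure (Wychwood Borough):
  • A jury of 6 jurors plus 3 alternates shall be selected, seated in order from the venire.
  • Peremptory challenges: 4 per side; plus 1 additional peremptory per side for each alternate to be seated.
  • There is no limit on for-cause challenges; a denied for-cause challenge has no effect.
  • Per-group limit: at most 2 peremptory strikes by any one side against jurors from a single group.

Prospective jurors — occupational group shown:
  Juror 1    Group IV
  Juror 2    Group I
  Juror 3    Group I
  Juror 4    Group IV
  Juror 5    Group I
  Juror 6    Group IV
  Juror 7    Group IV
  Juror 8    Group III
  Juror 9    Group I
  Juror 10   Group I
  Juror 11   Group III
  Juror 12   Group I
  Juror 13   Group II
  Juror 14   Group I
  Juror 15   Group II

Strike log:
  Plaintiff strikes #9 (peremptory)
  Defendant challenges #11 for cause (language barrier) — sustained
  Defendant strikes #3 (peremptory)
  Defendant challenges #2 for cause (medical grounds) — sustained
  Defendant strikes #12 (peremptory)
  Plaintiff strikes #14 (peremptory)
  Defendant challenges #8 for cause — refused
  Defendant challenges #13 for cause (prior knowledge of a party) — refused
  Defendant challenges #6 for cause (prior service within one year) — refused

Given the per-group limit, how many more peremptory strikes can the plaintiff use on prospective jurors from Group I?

Plaintiff peremptories so far: #9, #14 — 2 of 7 used, 5 left overall.
Against Group I: #9, #14 — 2 used; per-group cap 2 leaves 0.
Binding limit: min(5, 0) = 0.

0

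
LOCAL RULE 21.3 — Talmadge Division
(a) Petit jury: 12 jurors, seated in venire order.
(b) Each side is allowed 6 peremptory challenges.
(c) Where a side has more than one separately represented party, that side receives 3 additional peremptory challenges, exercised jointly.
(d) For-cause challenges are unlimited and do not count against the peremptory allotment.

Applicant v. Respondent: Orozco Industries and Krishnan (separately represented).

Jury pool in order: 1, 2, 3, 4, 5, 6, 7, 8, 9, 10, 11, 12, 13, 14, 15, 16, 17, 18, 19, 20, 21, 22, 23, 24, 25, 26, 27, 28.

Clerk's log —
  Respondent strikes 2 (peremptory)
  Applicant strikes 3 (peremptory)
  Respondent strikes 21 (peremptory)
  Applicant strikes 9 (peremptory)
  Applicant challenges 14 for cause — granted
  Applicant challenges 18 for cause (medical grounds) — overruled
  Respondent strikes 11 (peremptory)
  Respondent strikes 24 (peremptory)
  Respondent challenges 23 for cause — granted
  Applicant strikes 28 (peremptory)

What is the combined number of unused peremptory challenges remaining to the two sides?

Applicant allotment: 6. Respondent allotment: 6 base + 3 multi-party = 9.
Applicant peremptories used: #3, #9, #28 — 3 (for-cause on #14, #18 don't count).
Respondent peremptories used: #2, #21, #11, #24 — 4 (the for-cause on #23 doesn't count).
Remaining: (6 − 3) + (9 − 4) = 8.

8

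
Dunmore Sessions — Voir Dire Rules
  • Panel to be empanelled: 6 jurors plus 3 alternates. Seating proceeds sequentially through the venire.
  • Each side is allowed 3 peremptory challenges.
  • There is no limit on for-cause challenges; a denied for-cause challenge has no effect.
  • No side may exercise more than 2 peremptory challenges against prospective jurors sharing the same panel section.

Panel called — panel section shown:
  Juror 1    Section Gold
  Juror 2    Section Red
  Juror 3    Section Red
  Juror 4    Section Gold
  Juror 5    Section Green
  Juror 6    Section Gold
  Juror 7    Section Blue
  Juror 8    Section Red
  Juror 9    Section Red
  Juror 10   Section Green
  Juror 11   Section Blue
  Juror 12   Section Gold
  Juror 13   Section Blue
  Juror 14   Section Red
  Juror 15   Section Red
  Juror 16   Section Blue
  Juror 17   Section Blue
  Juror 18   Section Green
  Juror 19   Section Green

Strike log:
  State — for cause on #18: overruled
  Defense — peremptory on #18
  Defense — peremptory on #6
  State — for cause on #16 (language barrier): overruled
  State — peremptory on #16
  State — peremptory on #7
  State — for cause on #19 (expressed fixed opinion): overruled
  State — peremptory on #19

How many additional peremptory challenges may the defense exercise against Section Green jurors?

Defense peremptories so far: #18, #6 — 2 of 3 used, 1 left overall.
Against Section Green: #18 — 1 used; per-section cap 2 leaves 1.
Binding limit: min(1, 1) = 1.

1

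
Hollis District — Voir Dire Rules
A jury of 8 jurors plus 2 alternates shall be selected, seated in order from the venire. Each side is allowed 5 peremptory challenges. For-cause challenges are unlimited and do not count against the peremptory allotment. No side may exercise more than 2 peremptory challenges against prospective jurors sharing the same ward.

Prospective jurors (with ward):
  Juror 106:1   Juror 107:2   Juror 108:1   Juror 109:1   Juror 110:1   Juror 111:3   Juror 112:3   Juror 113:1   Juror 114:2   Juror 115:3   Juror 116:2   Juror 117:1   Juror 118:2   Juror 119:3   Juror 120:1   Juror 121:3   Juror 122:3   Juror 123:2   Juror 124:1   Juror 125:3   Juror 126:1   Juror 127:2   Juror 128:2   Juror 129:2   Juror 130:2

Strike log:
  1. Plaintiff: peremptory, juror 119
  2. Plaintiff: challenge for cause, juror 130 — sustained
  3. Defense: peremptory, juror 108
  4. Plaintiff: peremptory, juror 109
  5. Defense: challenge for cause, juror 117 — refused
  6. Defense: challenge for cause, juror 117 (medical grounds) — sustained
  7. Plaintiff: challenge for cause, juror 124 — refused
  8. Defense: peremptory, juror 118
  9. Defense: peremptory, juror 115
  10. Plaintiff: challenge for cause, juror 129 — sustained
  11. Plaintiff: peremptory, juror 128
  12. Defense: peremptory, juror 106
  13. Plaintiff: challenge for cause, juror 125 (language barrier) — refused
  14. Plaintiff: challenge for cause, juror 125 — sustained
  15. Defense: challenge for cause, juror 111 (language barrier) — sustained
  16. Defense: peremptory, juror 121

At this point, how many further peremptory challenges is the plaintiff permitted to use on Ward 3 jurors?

Plaintiff peremptories so far: #119, #109, #128 — 3 of 5 used, 2 left overall.
Against Ward 3: #119 — 1 used; per-ward cap 2 leaves 1.
Binding limit: min(2, 1) = 1.

1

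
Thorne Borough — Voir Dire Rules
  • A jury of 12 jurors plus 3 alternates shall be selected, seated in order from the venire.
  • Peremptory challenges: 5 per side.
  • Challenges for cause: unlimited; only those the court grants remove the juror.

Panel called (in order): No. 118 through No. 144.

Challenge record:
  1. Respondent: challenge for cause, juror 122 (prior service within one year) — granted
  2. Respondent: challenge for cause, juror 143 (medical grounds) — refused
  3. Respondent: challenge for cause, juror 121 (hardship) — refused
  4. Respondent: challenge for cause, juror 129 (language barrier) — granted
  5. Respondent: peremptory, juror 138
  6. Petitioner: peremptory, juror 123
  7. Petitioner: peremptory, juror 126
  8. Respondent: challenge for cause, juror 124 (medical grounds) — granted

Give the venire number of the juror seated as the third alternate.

137

Removed: #122, #123, #124, #126, #129, #138. (#121, #143 stay — for-cause denied.)
Seating in order: seats 1–12 → #118, #119, #120, #121, #125, #127, #128, #130, #131, #132, #133, #134; alternates → #135, #136, #137.
So alternate 3 is #137.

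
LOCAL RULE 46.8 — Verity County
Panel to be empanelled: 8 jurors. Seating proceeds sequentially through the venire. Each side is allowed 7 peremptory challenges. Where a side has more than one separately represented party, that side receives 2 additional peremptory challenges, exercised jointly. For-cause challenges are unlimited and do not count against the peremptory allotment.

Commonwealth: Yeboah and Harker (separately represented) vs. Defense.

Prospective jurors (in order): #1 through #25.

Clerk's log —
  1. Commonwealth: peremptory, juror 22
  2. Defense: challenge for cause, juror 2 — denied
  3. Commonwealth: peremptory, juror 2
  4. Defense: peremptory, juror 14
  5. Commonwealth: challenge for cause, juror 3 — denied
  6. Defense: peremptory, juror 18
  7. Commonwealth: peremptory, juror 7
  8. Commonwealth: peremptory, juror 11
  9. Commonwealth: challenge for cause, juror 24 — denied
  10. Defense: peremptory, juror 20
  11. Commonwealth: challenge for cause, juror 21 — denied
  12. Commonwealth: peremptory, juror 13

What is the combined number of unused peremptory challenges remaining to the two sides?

Commonwealth allotment: 7 base + 2 multi-party = 9. Defense allotment: 7.
Commonwealth peremptories used: #22, #2, #7, #11, #13 — 5 (for-cause on #3, #24, #21 don't count).
Defense peremptories used: #14, #18, #20 — 3 (the for-cause on #2 doesn't count).
Remaining: (9 − 5) + (7 − 3) = 8.

8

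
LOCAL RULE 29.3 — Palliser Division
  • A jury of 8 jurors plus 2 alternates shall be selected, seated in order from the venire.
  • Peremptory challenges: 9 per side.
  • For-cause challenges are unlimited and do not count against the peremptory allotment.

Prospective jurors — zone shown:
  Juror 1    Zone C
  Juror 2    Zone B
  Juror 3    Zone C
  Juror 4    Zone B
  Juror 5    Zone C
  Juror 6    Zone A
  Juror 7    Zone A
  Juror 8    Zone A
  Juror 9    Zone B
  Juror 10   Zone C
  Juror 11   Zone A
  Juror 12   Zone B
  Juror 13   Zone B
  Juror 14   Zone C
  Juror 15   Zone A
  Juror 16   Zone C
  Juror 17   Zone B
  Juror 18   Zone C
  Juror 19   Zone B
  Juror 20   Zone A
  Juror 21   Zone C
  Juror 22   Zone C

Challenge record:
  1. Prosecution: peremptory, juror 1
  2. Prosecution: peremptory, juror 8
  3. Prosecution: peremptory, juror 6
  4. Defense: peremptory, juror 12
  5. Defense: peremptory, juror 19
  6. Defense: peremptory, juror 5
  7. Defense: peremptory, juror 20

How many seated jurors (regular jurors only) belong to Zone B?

4

Removed: #1, #5, #6, #8, #12, #19, #20.
Seated jurors 1–8: #2, #3, #4, #7, #9, #10, #11, #13 (alternates #14, #15 not counted).
Of those, in Zone B: #2, #4, #9, #13 → 4.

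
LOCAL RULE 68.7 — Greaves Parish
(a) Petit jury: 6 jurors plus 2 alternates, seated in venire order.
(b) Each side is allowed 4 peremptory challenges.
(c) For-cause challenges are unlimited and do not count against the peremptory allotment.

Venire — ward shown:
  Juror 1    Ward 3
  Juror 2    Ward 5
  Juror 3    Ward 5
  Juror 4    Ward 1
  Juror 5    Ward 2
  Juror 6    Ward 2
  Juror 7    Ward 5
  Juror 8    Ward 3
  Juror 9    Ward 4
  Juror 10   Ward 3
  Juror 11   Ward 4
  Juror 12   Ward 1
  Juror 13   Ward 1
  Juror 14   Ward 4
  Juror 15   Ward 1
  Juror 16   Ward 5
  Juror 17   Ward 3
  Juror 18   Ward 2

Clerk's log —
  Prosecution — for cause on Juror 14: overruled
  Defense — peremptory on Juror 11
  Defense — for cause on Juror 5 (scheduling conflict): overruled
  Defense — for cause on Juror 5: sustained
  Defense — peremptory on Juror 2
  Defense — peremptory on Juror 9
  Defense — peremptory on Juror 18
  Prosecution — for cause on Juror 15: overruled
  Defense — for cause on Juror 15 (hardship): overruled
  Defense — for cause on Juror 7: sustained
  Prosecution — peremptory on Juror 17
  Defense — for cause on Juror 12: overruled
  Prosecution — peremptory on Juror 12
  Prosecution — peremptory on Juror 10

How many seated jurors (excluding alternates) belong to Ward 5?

Removed: #2, #5, #7, #9, #10, #11, #12, #17, #18.
Seated jurors 1–6: #1, #3, #4, #6, #8, #13 (alternates #14, #15 not counted).
Of those, in Ward 5: #3 → 1.

1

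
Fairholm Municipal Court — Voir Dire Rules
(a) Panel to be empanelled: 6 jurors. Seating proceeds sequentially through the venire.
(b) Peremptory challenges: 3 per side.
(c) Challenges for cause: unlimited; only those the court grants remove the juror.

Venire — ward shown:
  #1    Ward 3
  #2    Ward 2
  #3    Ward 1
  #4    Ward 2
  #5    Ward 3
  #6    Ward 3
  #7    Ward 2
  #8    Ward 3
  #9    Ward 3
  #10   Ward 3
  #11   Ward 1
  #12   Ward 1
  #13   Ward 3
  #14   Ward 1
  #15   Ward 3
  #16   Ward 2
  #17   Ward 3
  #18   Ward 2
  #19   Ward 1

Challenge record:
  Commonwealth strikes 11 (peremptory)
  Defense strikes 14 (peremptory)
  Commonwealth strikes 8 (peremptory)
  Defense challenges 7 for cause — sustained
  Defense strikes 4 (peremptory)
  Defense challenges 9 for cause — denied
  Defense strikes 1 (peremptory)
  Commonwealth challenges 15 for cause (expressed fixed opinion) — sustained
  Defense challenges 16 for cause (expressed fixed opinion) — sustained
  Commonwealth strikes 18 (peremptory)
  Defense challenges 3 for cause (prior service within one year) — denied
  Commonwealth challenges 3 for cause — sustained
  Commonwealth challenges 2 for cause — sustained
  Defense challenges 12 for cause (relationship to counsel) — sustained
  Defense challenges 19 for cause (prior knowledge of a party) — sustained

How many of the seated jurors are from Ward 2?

Removed: #1, #2, #3, #4, #7, #8, #11, #12, #14, #15, #16, #18, #19.
Seated jurors 1–6: #5, #6, #9, #10, #13, #17.
None of those are in Ward 2 → 0.

0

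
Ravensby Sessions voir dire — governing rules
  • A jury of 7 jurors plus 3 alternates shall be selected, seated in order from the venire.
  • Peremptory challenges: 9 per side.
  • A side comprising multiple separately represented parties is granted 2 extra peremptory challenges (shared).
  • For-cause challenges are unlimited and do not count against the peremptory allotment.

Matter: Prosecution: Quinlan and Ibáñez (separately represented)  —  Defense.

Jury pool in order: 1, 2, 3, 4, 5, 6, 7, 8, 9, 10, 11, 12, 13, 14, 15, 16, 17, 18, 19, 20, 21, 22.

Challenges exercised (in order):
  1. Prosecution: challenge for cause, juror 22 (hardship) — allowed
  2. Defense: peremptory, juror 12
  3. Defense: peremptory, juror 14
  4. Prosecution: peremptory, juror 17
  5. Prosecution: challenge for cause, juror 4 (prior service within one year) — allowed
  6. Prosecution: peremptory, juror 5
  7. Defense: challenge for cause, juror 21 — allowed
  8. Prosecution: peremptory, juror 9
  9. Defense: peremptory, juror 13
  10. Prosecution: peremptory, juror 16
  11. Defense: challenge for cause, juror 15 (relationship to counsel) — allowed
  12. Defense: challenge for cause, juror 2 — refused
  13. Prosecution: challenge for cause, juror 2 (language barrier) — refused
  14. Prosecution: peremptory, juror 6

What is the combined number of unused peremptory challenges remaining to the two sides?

12

Prosecution allotment: 9 base + 2 multi-party = 11. Defense allotment: 9.
Prosecution peremptories used: #17, #5, #9, #16, #6 — 5 (for-cause on #22, #4, #2 don't count).
Defense peremptories used: #12, #14, #13 — 3 (for-cause on #21, #15, #2 don't count).
Remaining: (11 − 5) + (9 − 3) = 12.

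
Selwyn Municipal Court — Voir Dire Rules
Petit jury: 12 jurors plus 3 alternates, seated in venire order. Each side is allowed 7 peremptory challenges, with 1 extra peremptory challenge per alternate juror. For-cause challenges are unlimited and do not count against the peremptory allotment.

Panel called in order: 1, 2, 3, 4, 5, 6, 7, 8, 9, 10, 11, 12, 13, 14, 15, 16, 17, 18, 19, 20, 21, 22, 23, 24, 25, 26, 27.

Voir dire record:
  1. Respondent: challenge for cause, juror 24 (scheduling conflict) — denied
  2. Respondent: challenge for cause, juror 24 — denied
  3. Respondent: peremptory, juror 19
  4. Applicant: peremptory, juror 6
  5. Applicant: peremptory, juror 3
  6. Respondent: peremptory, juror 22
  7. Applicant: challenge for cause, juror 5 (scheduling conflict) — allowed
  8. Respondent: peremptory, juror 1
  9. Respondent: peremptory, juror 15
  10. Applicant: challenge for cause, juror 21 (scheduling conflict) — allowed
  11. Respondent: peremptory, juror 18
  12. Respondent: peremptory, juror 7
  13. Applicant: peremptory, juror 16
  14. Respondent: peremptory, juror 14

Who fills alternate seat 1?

Removed: #1, #3, #5, #6, #7, #14, #15, #16, #18, #19, #21, #22. (#24 stays — for-cause denied.)
Seating in order: seats 1–12 → #2, #4, #8, #9, #10, #11, #12, #13, #17, #20, #23, #24; alternates → #25, #26, #27.
So alternate 1 is #25.

25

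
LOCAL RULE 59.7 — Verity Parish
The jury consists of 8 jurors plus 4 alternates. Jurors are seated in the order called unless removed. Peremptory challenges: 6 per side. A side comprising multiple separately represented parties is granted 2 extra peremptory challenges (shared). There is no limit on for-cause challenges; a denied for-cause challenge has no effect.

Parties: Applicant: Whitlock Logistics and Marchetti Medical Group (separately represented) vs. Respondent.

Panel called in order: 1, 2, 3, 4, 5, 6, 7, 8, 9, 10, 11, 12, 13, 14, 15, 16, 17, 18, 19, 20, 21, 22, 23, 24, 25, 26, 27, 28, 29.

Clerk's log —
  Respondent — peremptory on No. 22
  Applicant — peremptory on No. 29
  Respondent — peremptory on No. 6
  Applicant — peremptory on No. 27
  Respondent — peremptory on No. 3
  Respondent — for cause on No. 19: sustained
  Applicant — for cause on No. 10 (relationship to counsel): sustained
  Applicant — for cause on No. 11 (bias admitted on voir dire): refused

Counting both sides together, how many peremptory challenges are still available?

9

Applicant allotment: 6 base + 2 multi-party = 8. Respondent allotment: 6.
Applicant peremptories used: #29, #27 — 2 (for-cause on #10, #11 don't count).
Respondent peremptories used: #22, #6, #3 — 3 (the for-cause on #19 doesn't count).
Remaining: (8 − 2) + (6 − 3) = 9.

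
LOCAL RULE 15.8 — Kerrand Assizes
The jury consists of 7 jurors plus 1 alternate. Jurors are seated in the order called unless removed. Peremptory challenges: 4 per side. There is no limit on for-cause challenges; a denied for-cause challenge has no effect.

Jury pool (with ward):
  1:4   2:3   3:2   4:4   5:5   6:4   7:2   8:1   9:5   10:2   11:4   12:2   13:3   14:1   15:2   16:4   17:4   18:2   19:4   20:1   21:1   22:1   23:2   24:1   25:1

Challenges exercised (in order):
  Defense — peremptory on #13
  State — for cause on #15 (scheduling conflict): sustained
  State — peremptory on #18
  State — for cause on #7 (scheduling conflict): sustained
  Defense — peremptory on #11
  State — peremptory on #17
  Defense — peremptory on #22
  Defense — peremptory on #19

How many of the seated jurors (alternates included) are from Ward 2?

Removed: #7, #11, #13, #15, #17, #18, #19, #22.
Seated (8 incl. alternates): #1, #2, #3, #4, #5, #6, #8, #9.
Of those, in Ward 2: #3 → 1.

1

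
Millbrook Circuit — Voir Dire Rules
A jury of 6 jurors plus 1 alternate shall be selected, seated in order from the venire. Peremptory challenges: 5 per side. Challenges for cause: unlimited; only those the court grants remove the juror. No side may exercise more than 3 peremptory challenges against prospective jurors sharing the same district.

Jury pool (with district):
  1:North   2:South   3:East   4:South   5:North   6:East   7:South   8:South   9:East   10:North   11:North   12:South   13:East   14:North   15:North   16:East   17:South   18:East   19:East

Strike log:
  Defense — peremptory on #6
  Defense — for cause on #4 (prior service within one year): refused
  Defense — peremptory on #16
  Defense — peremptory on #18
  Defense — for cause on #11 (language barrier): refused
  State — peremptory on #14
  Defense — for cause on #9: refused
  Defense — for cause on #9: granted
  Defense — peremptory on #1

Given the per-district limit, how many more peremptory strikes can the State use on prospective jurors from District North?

2

State peremptories so far: #14 — 1 of 5 used, 4 left overall.
Against District North: #14 — 1 used; per-district cap 3 leaves 2.
Binding limit: min(4, 2) = 2.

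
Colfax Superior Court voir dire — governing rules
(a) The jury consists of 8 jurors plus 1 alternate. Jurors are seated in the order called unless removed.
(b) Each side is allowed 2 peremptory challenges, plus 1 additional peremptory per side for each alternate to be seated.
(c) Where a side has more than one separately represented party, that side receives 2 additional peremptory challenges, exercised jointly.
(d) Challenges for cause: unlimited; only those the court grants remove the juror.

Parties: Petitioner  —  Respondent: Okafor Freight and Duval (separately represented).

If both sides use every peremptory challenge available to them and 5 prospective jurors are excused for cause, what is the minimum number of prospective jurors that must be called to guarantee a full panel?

22

Seats to fill: 8 + 1 alternates = 9.
Peremptories — Petitioner: 2 + 1×1 = 3; Respondent: 2 + 1×1 + 2 = 5; total 8.
For-cause removals: 5.
Minimum venire: 9 + 8 + 5 = 22.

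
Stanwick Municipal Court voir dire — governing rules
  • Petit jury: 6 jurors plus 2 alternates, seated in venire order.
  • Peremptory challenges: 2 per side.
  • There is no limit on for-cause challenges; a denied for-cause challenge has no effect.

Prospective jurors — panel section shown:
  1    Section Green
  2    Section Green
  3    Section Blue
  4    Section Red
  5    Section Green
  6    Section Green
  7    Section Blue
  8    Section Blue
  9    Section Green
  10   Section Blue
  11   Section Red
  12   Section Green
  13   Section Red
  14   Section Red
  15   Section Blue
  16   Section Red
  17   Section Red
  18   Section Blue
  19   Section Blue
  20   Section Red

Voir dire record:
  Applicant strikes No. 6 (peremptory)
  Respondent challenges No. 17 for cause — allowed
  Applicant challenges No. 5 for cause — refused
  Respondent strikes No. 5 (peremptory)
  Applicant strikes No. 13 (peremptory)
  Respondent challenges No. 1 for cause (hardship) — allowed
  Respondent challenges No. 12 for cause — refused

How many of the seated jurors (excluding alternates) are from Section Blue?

Removed: #1, #5, #6, #13, #17.
Seated jurors 1–6: #2, #3, #4, #7, #8, #9 (alternates #10, #11 not counted).
Of those, in Section Blue: #3, #7, #8 → 3.

3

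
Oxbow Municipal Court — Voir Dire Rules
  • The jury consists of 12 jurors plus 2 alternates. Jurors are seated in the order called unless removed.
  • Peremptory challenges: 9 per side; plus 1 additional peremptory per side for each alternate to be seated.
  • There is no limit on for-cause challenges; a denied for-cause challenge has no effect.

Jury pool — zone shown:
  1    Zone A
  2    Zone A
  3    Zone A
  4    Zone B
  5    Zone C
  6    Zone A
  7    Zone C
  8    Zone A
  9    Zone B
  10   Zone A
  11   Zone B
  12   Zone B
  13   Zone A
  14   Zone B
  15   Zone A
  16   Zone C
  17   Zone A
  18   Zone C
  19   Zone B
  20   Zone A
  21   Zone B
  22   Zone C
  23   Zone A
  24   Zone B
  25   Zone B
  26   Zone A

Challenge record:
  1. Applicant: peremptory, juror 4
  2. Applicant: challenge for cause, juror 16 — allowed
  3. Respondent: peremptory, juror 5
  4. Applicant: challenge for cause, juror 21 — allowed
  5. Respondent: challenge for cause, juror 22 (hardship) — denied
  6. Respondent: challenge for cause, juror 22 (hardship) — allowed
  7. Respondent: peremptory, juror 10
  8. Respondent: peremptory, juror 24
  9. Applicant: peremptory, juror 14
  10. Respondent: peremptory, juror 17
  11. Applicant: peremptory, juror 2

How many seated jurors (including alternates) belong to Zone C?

2

Removed: #2, #4, #5, #10, #14, #16, #17, #21, #22, #24.
Seated (14 incl. alternates): #1, #3, #6, #7, #8, #9, #11, #12, #13, #15, #18, #19, #20, #23.
Of those, in Zone C: #7, #18 → 2.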